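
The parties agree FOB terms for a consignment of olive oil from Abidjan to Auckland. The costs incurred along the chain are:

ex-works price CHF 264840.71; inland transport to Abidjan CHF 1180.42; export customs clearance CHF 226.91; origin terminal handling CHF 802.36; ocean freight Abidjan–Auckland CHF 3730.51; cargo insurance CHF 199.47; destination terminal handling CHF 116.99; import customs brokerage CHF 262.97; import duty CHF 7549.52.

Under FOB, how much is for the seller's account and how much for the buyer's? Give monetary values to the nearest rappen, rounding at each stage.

Seller: CHF 267050.40; buyer: CHF 11859.46

FOB: the seller bears costs until goods are on board at the origin port; the buyer bears freight, insurance and all costs thereafter.
Seller's account: goods 264840.71 + inland to port 1180.42 + export clearance 226.91 + origin terminal 802.36 = 267050.40
Buyer's account: freight 3730.51 + insurance 199.47 + destination terminal 116.99 + brokerage 262.97 + duty 7549.52 = 11859.46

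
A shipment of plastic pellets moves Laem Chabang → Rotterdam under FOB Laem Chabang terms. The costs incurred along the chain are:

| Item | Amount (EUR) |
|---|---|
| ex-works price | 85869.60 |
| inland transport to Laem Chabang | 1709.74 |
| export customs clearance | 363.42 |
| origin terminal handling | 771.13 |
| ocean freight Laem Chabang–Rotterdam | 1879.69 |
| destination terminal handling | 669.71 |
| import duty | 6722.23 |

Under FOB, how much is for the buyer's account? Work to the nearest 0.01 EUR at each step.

FOB: the seller bears costs until goods are on board at the origin port; the buyer bears freight, insurance and all costs thereafter.
Seller's account: goods 85869.60 + inland to port 1709.74 + export clearance 363.42 + origin terminal 771.13 = 88713.89
Buyer's account: freight 1879.69 + destination terminal 669.71 + duty 6722.23 = 9271.63

Buyer's account: EUR 9271.63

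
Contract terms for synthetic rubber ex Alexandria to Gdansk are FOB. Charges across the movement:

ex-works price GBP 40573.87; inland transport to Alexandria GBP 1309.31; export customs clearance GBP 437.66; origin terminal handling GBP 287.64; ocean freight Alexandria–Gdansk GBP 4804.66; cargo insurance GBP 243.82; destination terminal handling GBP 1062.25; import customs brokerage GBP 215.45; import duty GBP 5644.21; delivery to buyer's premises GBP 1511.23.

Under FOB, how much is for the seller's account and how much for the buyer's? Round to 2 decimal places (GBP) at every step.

Seller: GBP 42608.48; buyer: GBP 13481.62

FOB: the seller bears costs until goods are on board at the origin port; the buyer bears freight, insurance and all costs thereafter.
Seller's account: goods 40573.87 + inland to port 1309.31 + export clearance 437.66 + origin terminal 287.64 = 42608.48
Buyer's account: freight 4804.66 + insurance 243.82 + destination terminal 1062.25 + brokerage 215.45 + duty 5644.21 + delivery 1511.23 = 13481.62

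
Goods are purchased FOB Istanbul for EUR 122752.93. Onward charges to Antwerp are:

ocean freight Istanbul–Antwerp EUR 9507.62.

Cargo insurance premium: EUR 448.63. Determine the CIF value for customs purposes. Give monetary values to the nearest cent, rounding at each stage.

CIF = FOB price + freight + insurance
CIF = 122752.93 + 9507.62 + 448.63 = 132709.18

CIF value: EUR 132709.18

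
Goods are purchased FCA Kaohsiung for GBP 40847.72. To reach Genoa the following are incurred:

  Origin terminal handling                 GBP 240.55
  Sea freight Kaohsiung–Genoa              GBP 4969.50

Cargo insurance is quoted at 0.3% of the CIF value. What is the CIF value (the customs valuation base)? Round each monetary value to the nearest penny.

Let C be the CIF value. C = FCA price + pre-shipment costs + freight + 0.3% × C
C − 0.3% × C = 40847.72 + 240.55 + 4969.50
0.997 × C = 46057.77
C = 46057.77 / 0.997 = 46196.36
Insurance premium = 0.3% × 46196.36 = 138.59

CIF value: GBP 46196.36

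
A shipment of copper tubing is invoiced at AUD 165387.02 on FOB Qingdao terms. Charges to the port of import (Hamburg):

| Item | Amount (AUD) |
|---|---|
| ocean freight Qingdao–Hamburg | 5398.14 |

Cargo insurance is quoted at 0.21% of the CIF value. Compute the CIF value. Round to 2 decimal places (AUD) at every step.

Let C be the CIF value. C = FOB price + freight + 0.21% × C
C − 0.21% × C = 165387.02 + 5398.14
0.9979 × C = 170785.16
C = 170785.16 / 0.9979 = 171144.56
Insurance premium = 0.21% × 171144.56 = 359.40

CIF value: AUD 171144.56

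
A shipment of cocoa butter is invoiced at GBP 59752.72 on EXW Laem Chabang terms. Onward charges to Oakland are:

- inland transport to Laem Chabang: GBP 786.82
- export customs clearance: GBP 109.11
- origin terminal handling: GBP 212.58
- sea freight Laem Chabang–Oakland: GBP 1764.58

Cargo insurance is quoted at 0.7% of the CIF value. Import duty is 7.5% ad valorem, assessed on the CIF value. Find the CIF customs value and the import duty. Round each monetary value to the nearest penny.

CIF value: GBP 63067.28; import duty: GBP 4730.05

Let C be the CIF value. C = EXW price + pre-shipment costs + freight + 0.7% × C
C − 0.7% × C = 59752.72 + 786.82 + 109.11 + 212.58 + 1764.58
0.993 × C = 62625.81
C = 62625.81 / 0.993 = 63067.28
Insurance premium = 0.7% × 63067.28 = 441.47
Import duty = 63067.28 × 7.5% = 4730.05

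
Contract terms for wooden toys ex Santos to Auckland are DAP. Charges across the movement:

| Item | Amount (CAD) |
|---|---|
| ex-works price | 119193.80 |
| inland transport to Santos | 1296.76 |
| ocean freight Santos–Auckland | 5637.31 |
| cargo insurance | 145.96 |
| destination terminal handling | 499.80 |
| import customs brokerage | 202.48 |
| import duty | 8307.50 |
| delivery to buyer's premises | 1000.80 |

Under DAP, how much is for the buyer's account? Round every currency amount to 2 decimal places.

DAP: the seller bears all costs to the named destination except import duty and clearance.
Seller's account: goods 119193.80 + inland to port 1296.76 + freight 5637.31 + insurance 145.96 + destination terminal 499.80 + delivery 1000.80 = 127774.43
Buyer's account: brokerage 202.48 + duty 8307.50 = 8509.98

Buyer's account: CAD 8509.98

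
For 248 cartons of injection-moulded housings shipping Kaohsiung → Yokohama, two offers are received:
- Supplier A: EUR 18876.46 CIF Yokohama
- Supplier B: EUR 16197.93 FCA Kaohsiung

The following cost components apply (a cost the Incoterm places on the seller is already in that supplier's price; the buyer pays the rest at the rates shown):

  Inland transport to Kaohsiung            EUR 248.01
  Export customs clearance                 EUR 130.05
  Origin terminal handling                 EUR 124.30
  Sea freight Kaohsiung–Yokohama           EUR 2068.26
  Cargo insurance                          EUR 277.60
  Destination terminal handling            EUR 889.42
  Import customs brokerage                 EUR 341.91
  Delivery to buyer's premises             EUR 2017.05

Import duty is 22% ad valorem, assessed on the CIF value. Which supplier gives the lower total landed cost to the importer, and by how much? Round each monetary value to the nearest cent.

Supplier A (CIF):
The CIF price already equals the CIF value: 18876.46
Import duty = 18876.46 × 22% = 4152.82
Buyer bears (A): 889.42 + 341.91 + 2017.05 = 3248.38
Landed cost (A) = invoice 18876.46 + 3248.38 + duty 4152.82 = 26277.66
Supplier B (FCA):
CIF value = FCA price + origin terminal + freight + insurance = 16197.93 + 124.30 + 2068.26 + 277.60 = 18668.09
Import duty = 18668.09 × 22% = 4106.98
Buyer bears (B): 124.30 + 2068.26 + 277.60 + 889.42 + 341.91 + 2017.05 = 5718.54
Landed cost (B) = invoice 16197.93 + 5718.54 + duty 4106.98 = 26023.45
Difference = |26277.66 − 26023.45| = 254.21

Supplier B is cheaper by EUR 254.21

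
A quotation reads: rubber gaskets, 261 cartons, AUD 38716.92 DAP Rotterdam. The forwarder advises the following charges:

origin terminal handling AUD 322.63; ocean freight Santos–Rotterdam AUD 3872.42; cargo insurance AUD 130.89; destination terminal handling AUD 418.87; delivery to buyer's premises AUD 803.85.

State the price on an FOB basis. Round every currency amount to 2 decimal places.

Not relevant to the conversion: origin terminal — on the seller under both DAP and FOB; already in the DAP price and stays in the FOB price.
From DAP to FOB, the seller no longer bears: freight, insurance, destination terminal, delivery.
FOB price = 38716.92 − 3872.42 − 130.89 − 418.87 − 803.85 = 33490.89

FOB price: AUD 33490.89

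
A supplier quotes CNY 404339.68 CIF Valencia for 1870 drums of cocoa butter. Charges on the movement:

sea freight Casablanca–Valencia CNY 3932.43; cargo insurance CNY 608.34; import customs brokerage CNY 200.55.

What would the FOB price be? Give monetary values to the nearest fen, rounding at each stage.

FOB price: CNY 399798.91

Not relevant to the conversion: brokerage — on the buyer under both terms; not part of either seller's price.
From CIF to FOB, the seller no longer bears: freight, insurance.
FOB price = 404339.68 − 3932.43 − 608.34 = 399798.91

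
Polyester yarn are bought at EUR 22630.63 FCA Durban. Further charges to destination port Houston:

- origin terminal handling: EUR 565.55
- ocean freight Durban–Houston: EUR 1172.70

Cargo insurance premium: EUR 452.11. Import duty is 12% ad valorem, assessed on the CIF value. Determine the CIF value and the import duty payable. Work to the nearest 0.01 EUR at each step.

CIF value: EUR 24820.99; import duty: EUR 2978.52

CIF = FCA price + pre-shipment costs + freight + insurance
CIF = 22630.63 + 565.55 + 1172.70 + 452.11 = 24820.99
Import duty = 24820.99 × 12% = 2978.52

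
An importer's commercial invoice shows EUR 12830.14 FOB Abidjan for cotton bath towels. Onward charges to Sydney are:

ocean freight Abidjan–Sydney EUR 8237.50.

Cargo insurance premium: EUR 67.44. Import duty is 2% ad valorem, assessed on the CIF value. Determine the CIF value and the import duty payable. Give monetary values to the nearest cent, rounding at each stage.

CIF value: EUR 21135.08; import duty: EUR 422.70

CIF = FOB price + freight + insurance
CIF = 12830.14 + 8237.50 + 67.44 = 21135.08
Import duty = 21135.08 × 2% = 422.70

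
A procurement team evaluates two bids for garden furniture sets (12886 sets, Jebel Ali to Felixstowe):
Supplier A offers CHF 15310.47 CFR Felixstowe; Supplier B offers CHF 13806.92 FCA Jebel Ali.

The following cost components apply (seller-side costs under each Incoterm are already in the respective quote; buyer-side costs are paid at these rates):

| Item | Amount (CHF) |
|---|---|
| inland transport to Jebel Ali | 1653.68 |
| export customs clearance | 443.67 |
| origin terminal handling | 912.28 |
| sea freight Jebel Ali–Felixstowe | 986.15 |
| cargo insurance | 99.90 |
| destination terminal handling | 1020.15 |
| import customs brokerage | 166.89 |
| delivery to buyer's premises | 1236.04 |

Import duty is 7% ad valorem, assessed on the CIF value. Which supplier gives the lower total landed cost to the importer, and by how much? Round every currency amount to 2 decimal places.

Supplier A (CFR):
CIF value = CFR price + insurance = 15310.47 + 99.90 = 15410.37
Import duty = 15410.37 × 7% = 1078.73
Buyer bears (A): 99.90 + 1020.15 + 166.89 + 1236.04 = 2522.98
Landed cost (A) = invoice 15310.47 + 2522.98 + duty 1078.73 = 18912.18
Supplier B (FCA):
CIF value = FCA price + origin terminal + freight + insurance = 13806.92 + 912.28 + 986.15 + 99.90 = 15805.25
Import duty = 15805.25 × 7% = 1106.37
Buyer bears (B): 912.28 + 986.15 + 99.90 + 1020.15 + 166.89 + 1236.04 = 4421.41
Landed cost (B) = invoice 13806.92 + 4421.41 + duty 1106.37 = 19334.70
Difference = |18912.18 − 19334.70| = 422.52

Supplier A is cheaper by CHF 422.52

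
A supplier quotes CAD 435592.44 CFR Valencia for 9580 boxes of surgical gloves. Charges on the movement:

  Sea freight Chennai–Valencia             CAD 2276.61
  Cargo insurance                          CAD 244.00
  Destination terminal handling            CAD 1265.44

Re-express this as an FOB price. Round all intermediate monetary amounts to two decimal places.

FOB price: CAD 433315.83

Not relevant to the conversion: insurance, destination terminal — on the buyer under both terms; not part of either seller's price.
From CFR to FOB, the seller no longer bears: freight.
FOB price = 435592.44 − 2276.61 = 433315.83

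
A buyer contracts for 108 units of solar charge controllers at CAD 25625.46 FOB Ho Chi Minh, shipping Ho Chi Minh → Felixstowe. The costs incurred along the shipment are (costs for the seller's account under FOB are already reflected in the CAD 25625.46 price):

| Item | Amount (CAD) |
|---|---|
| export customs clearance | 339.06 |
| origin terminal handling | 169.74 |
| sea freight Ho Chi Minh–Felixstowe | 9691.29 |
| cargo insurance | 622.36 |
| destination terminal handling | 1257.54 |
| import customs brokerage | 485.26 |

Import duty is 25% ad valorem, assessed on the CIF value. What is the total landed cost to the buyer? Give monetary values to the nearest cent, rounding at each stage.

Total landed cost: CAD 46666.69

FOB: the seller bears costs until goods are on board at the origin port; the buyer bears freight, insurance and all costs thereafter.
Already in the invoice (seller's account under FOB): export clearance, origin terminal — exclude.
CIF value = FOB price + freight + insurance = 25625.46 + 9691.29 + 622.36 = 35939.11
Import duty = 35939.11 × 25% = 8984.78
Buyer bears: freight 9691.29 + insurance 622.36 + destination terminal 1257.54 + brokerage 485.26 + duty 8984.78 = 21041.23
Landed cost = invoice 25625.46 + 21041.23 = 46666.69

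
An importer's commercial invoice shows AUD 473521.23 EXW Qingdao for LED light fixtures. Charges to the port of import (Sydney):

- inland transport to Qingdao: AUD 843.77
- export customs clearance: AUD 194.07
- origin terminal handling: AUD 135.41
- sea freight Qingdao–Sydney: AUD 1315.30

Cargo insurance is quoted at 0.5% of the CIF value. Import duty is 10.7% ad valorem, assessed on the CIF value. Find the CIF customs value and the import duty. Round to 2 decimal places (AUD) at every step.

CIF value: AUD 478401.79; import duty: AUD 51188.99

Let C be the CIF value. C = EXW price + pre-shipment costs + freight + 0.5% × C
C − 0.5% × C = 473521.23 + 843.77 + 194.07 + 135.41 + 1315.30
0.995 × C = 476009.78
C = 476009.78 / 0.995 = 478401.79
Insurance premium = 0.5% × 478401.79 = 2392.01
Import duty = 478401.79 × 10.7% = 51188.99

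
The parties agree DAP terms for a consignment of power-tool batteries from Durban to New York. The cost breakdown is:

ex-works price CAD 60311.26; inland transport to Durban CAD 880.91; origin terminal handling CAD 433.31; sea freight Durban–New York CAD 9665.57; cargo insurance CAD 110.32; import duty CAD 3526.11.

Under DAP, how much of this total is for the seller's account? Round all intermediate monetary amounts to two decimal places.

Seller's account: CAD 71401.37

DAP: the seller bears all costs to the named destination except import duty and clearance.
Seller's account: goods 60311.26 + inland to port 880.91 + origin terminal 433.31 + freight 9665.57 + insurance 110.32 = 71401.37
Buyer's account: duty 3526.11 = 3526.11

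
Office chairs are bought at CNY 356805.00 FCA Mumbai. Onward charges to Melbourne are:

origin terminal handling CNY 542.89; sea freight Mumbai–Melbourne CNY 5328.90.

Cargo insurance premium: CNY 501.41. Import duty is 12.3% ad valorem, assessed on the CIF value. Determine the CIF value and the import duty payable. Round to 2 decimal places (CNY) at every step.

CIF value: CNY 363178.20; import duty: CNY 44670.92

CIF = FCA price + pre-shipment costs + freight + insurance
CIF = 356805.00 + 542.89 + 5328.90 + 501.41 = 363178.20
Import duty = 363178.20 × 12.3% = 44670.92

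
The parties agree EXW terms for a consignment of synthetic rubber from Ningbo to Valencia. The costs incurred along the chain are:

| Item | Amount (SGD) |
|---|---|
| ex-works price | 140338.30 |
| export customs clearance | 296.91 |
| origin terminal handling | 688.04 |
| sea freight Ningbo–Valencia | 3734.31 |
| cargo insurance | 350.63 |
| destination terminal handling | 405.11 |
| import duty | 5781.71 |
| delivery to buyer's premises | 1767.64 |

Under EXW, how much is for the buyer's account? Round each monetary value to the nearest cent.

Buyer's account: SGD 13024.35

EXW: the seller makes goods available at their premises; the buyer bears all onward costs.
Seller's account: goods 140338.30 = 140338.30
Buyer's account: export clearance 296.91 + origin terminal 688.04 + freight 3734.31 + insurance 350.63 + destination terminal 405.11 + duty 5781.71 + delivery 1767.64 = 13024.35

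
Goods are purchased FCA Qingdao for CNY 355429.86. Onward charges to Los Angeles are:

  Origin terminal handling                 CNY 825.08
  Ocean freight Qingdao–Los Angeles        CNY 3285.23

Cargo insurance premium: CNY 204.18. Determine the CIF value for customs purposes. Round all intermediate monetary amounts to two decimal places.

CIF value: CNY 359744.35

CIF = FCA price + pre-shipment costs + freight + insurance
CIF = 355429.86 + 825.08 + 3285.23 + 204.18 = 359744.35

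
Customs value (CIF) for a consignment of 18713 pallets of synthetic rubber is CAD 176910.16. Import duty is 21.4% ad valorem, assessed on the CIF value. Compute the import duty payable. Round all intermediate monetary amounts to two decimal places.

Import duty = 176910.16 × 21.4% = 37858.77

Import duty: CAD 37858.77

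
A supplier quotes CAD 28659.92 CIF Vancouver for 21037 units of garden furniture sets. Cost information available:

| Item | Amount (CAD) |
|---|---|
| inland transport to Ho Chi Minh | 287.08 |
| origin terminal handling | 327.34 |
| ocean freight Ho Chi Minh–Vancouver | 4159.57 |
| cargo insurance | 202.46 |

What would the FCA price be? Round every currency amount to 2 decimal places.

FCA price: CAD 23970.55

Not relevant to the conversion: inland to port — on the seller under both CIF and FCA; already in the CIF price and stays in the FCA price.
From CIF to FCA, the seller no longer bears: origin terminal, freight, insurance.
FCA price = 28659.92 − 327.34 − 4159.57 − 202.46 = 23970.55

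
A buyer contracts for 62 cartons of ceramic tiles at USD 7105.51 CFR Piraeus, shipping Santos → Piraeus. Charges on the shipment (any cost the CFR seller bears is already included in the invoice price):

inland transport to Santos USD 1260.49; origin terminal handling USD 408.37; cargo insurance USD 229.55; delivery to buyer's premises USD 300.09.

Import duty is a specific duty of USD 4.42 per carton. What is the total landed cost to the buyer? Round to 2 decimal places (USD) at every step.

Total landed cost: USD 7909.19

CFR: the seller pays costs through ocean freight to the destination port, but not insurance.
Already in the invoice (seller's account under CFR): inland to port, origin terminal — exclude.
CIF value = CFR price + insurance = 7105.51 + 229.55 = 7335.06
Import duty = 62 × 4.42 = 274.04
Buyer bears: insurance 229.55 + delivery 300.09 + duty 274.04 = 803.68
Landed cost = invoice 7105.51 + 803.68 = 7909.19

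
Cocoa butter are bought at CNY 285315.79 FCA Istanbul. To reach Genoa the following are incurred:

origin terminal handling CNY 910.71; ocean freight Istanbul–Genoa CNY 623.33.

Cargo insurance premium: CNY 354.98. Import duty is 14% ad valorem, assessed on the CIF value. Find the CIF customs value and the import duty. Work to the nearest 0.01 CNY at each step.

CIF = FCA price + pre-shipment costs + freight + insurance
CIF = 285315.79 + 910.71 + 623.33 + 354.98 = 287204.81
Import duty = 287204.81 × 14% = 40208.67

CIF value: CNY 287204.81; import duty: CNY 40208.67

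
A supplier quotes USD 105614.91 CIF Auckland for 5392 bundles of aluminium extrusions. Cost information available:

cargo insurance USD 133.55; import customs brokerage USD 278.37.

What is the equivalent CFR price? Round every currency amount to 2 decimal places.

CFR price: USD 105481.36

Not relevant to the conversion: brokerage — on the buyer under both terms; not part of either seller's price.
From CIF to CFR, the seller no longer bears: insurance.
CFR price = 105614.91 − 133.55 = 105481.36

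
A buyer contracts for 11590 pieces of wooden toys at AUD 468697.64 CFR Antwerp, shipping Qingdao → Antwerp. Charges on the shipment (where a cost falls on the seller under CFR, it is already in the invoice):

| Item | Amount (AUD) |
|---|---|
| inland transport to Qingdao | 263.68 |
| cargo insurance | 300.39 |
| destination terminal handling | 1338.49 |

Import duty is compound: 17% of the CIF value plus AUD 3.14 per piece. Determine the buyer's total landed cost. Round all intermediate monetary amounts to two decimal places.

Total landed cost: AUD 586458.79

CFR: the seller pays costs through ocean freight to the destination port, but not insurance.
Already in the invoice (seller's account under CFR): inland to port — exclude.
CIF value = CFR price + insurance = 468697.64 + 300.39 = 468998.03
Ad valorem component: 468998.03 × 17% = 79729.67
Specific component: 11590 × 3.14 = 36392.60
Import duty = 79729.67 + 36392.60 = 116122.27
Buyer bears: insurance 300.39 + destination terminal 1338.49 + duty 116122.27 = 117761.15
Landed cost = invoice 468697.64 + 117761.15 = 586458.79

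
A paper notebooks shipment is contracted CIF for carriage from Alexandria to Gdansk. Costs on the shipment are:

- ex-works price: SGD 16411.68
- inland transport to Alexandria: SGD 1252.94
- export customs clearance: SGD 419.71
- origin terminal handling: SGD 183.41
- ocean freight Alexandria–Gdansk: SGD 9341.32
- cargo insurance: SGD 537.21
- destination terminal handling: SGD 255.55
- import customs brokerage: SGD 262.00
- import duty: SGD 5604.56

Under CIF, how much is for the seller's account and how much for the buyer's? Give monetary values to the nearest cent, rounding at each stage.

CIF: the seller pays costs through ocean freight and marine insurance to the destination port.
Seller's account: goods 16411.68 + inland to port 1252.94 + export clearance 419.71 + origin terminal 183.41 + freight 9341.32 + insurance 537.21 = 28146.27
Buyer's account: destination terminal 255.55 + brokerage 262.00 + duty 5604.56 = 6122.11

Seller: SGD 28146.27; buyer: SGD 6122.11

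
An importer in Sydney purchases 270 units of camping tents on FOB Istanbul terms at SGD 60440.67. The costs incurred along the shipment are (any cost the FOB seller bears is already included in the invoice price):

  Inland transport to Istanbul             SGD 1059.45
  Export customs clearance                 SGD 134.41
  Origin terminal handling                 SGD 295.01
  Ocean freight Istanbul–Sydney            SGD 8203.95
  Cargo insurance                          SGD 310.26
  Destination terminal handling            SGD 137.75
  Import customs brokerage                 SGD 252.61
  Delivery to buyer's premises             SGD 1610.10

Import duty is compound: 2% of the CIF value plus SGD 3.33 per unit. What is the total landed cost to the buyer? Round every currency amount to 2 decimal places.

Total landed cost: SGD 73233.54

FOB: the seller bears costs until goods are on board at the origin port; the buyer bears freight, insurance and all costs thereafter.
Already in the invoice (seller's account under FOB): inland to port, export clearance, origin terminal — exclude.
CIF value = FOB price + freight + insurance = 60440.67 + 8203.95 + 310.26 = 68954.88
Ad valorem component: 68954.88 × 2% = 1379.10
Specific component: 270 × 3.33 = 899.10
Import duty = 1379.10 + 899.10 = 2278.20
Buyer bears: freight 8203.95 + insurance 310.26 + destination terminal 137.75 + brokerage 252.61 + delivery 1610.10 + duty 2278.20 = 12792.87
Landed cost = invoice 60440.67 + 12792.87 = 73233.54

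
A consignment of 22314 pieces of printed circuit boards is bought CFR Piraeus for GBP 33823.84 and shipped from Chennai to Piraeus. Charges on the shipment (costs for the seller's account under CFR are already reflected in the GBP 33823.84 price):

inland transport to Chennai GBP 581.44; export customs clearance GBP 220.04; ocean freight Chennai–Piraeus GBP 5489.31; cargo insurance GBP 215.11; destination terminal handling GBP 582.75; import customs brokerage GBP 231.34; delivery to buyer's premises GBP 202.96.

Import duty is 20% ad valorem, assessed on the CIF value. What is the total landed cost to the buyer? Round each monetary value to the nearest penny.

CFR: the seller pays costs through ocean freight to the destination port, but not insurance.
Already in the invoice (seller's account under CFR): inland to port, export clearance, freight — exclude.
CIF value = CFR price + insurance = 33823.84 + 215.11 = 34038.95
Import duty = 34038.95 × 20% = 6807.79
Buyer bears: insurance 215.11 + destination terminal 582.75 + brokerage 231.34 + delivery 202.96 + duty 6807.79 = 8039.95
Landed cost = invoice 33823.84 + 8039.95 = 41863.79

Total landed cost: GBP 41863.79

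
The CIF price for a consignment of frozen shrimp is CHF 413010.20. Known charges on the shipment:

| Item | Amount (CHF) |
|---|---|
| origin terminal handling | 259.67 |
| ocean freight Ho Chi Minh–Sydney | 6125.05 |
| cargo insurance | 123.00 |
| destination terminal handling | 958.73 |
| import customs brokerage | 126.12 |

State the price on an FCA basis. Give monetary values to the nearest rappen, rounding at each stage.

FCA price: CHF 406502.48

Not relevant to the conversion: brokerage, destination terminal — on the buyer under both terms; not part of either seller's price.
From CIF to FCA, the seller no longer bears: origin terminal, freight, insurance.
FCA price = 413010.20 − 259.67 − 6125.05 − 123.00 = 406502.48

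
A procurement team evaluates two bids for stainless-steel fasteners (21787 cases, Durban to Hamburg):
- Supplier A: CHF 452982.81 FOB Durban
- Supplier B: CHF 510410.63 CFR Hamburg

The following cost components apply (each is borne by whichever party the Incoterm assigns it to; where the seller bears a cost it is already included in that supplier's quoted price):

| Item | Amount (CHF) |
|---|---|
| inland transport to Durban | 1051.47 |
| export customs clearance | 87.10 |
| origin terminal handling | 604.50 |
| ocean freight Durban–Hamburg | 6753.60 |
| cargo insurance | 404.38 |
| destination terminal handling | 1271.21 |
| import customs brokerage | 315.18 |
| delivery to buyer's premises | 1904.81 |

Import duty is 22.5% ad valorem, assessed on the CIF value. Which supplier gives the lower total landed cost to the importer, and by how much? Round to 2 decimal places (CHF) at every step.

Supplier A is cheaper by CHF 62075.92

Supplier A (FOB):
CIF value = FOB price + freight + insurance = 452982.81 + 6753.60 + 404.38 = 460140.79
Import duty = 460140.79 × 22.5% = 103531.68
Buyer bears (A): 6753.60 + 404.38 + 1271.21 + 315.18 + 1904.81 = 10649.18
Landed cost (A) = invoice 452982.81 + 10649.18 + duty 103531.68 = 567163.67
Supplier B (CFR):
CIF value = CFR price + insurance = 510410.63 + 404.38 = 510815.01
Import duty = 510815.01 × 22.5% = 114933.38
Buyer bears (B): 404.38 + 1271.21 + 315.18 + 1904.81 = 3895.58
Landed cost (B) = invoice 510410.63 + 3895.58 + duty 114933.38 = 629239.59
Difference = |567163.67 − 629239.59| = 62075.92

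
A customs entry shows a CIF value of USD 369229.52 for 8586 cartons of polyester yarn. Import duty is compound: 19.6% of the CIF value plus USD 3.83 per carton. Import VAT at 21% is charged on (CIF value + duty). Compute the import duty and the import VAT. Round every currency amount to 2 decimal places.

Ad valorem component: 369229.52 × 19.6% = 72368.99
Specific component: 8586 × 3.83 = 32884.38
Import duty = 72368.99 + 32884.38 = 105253.37
VAT base = CIF + duty = 369229.52 + 105253.37 = 474482.89
Import VAT = 474482.89 × 21% = 99641.41

Import duty: USD 105253.37; import VAT: USD 99641.41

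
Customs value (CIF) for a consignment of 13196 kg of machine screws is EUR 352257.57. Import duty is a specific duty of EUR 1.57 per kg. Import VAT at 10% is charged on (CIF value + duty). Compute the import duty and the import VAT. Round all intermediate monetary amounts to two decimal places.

Import duty: EUR 20717.72; import VAT: EUR 37297.53

Import duty = 13196 × 1.57 = 20717.72
VAT base = CIF + duty = 352257.57 + 20717.72 = 372975.29
Import VAT = 372975.29 × 10% = 37297.53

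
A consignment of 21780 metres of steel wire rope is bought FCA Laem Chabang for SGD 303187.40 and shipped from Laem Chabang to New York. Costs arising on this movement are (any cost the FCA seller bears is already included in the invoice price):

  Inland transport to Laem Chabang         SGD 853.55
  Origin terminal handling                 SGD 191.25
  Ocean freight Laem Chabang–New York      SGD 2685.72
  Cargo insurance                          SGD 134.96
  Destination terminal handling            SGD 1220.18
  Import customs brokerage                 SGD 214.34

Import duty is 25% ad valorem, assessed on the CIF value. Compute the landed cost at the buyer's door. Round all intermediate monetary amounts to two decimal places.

Total landed cost: SGD 384183.68

FCA: the seller delivers export-cleared goods to the carrier; the buyer bears costs from that point.
Already in the invoice (seller's account under FCA): inland to port — exclude.
CIF value = FCA price + origin terminal + freight + insurance = 303187.40 + 191.25 + 2685.72 + 134.96 = 306199.33
Import duty = 306199.33 × 25% = 76549.83
Buyer bears: origin terminal 191.25 + freight 2685.72 + insurance 134.96 + destination terminal 1220.18 + brokerage 214.34 + duty 76549.83 = 80996.28
Landed cost = invoice 303187.40 + 80996.28 = 384183.68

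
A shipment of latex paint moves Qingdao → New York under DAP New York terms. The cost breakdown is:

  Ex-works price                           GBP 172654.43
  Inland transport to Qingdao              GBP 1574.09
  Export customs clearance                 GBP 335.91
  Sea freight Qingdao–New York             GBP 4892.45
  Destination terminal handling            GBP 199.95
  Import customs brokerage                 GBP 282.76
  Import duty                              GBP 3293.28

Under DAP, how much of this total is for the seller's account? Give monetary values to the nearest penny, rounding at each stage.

DAP: the seller bears all costs to the named destination except import duty and clearance.
Seller's account: goods 172654.43 + inland to port 1574.09 + export clearance 335.91 + freight 4892.45 + destination terminal 199.95 = 179656.83
Buyer's account: brokerage 282.76 + duty 3293.28 = 3576.04

Seller's account: GBP 179656.83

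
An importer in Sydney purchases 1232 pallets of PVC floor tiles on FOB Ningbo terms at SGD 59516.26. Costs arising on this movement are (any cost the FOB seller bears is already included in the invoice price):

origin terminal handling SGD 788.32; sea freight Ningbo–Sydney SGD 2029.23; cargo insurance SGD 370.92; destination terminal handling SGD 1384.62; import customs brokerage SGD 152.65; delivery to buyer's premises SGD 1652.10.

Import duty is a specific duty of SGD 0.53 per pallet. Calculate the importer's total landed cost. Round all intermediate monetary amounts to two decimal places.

Total landed cost: SGD 65758.74

FOB: the seller bears costs until goods are on board at the origin port; the buyer bears freight, insurance and all costs thereafter.
Already in the invoice (seller's account under FOB): origin terminal — exclude.
CIF value = FOB price + freight + insurance = 59516.26 + 2029.23 + 370.92 = 61916.41
Import duty = 1232 × 0.53 = 652.96
Buyer bears: freight 2029.23 + insurance 370.92 + destination terminal 1384.62 + brokerage 152.65 + delivery 1652.10 + duty 652.96 = 6242.48
Landed cost = invoice 59516.26 + 6242.48 = 65758.74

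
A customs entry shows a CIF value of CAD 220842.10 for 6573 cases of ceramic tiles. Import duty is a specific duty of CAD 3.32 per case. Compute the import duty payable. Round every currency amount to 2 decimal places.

Import duty = 6573 × 3.32 = 21822.36

Import duty: CAD 21822.36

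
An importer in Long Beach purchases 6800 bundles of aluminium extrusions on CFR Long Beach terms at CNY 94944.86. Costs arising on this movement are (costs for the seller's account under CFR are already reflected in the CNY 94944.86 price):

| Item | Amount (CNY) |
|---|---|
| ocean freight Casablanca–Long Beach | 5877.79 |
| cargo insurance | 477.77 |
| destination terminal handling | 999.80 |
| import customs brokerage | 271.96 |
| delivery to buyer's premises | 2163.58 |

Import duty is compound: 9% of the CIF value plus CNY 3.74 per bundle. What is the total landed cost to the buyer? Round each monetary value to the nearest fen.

Total landed cost: CNY 132878.01

CFR: the seller pays costs through ocean freight to the destination port, but not insurance.
Already in the invoice (seller's account under CFR): freight — exclude.
CIF value = CFR price + insurance = 94944.86 + 477.77 = 95422.63
Ad valorem component: 95422.63 × 9% = 8588.04
Specific component: 6800 × 3.74 = 25432.00
Import duty = 8588.04 + 25432.00 = 34020.04
Buyer bears: insurance 477.77 + destination terminal 999.80 + brokerage 271.96 + delivery 2163.58 + duty 34020.04 = 37933.15
Landed cost = invoice 94944.86 + 37933.15 = 132878.01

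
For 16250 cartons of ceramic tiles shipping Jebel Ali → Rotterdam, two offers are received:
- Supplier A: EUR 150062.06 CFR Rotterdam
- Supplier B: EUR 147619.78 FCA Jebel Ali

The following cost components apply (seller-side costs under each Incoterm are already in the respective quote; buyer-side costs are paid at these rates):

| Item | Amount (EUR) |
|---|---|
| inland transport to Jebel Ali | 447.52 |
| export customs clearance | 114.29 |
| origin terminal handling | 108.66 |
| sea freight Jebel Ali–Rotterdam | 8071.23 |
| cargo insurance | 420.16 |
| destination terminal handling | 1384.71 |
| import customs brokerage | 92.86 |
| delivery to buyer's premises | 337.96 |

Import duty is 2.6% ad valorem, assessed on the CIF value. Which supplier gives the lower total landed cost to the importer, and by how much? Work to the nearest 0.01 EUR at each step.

Supplier A is cheaper by EUR 5886.79

Supplier A (CFR):
CIF value = CFR price + insurance = 150062.06 + 420.16 = 150482.22
Import duty = 150482.22 × 2.6% = 3912.54
Buyer bears (A): 420.16 + 1384.71 + 92.86 + 337.96 = 2235.69
Landed cost (A) = invoice 150062.06 + 2235.69 + duty 3912.54 = 156210.29
Supplier B (FCA):
CIF value = FCA price + origin terminal + freight + insurance = 147619.78 + 108.66 + 8071.23 + 420.16 = 156219.83
Import duty = 156219.83 × 2.6% = 4061.72
Buyer bears (B): 108.66 + 8071.23 + 420.16 + 1384.71 + 92.86 + 337.96 = 10415.58
Landed cost (B) = invoice 147619.78 + 10415.58 + duty 4061.72 = 162097.08
Difference = |156210.29 − 162097.08| = 5886.79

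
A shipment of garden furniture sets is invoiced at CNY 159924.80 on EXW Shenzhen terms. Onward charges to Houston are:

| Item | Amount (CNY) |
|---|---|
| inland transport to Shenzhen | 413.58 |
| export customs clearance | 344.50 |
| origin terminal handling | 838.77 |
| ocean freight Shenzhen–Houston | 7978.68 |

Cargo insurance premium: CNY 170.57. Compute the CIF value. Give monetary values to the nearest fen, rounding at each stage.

CIF value: CNY 169670.90

CIF = EXW price + pre-shipment costs + freight + insurance
CIF = 159924.80 + 413.58 + 344.50 + 838.77 + 7978.68 + 170.57 = 169670.90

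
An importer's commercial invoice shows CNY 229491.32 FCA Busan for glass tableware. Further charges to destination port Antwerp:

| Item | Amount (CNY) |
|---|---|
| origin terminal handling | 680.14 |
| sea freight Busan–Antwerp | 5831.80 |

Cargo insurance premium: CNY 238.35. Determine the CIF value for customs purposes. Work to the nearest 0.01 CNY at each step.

CIF = FCA price + pre-shipment costs + freight + insurance
CIF = 229491.32 + 680.14 + 5831.80 + 238.35 = 236241.61

CIF value: CNY 236241.61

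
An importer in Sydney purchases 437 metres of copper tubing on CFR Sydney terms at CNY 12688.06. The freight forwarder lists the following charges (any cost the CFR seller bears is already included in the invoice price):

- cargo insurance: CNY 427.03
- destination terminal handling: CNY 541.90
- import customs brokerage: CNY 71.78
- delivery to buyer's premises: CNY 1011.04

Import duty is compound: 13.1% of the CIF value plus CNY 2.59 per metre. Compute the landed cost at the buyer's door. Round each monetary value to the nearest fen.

CFR: the seller pays costs through ocean freight to the destination port, but not insurance.
CIF value = CFR price + insurance = 12688.06 + 427.03 = 13115.09
Ad valorem component: 13115.09 × 13.1% = 1718.08
Specific component: 437 × 2.59 = 1131.83
Import duty = 1718.08 + 1131.83 = 2849.91
Buyer bears: insurance 427.03 + destination terminal 541.90 + brokerage 71.78 + delivery 1011.04 + duty 2849.91 = 4901.66
Landed cost = invoice 12688.06 + 4901.66 = 17589.72

Total landed cost: CNY 17589.72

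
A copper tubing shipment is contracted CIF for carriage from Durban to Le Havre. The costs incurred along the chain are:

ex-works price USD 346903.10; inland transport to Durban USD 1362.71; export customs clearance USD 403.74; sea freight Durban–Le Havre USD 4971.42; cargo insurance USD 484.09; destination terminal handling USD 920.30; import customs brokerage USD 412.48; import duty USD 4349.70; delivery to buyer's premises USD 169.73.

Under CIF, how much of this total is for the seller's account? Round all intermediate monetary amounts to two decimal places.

Seller's account: USD 354125.06

CIF: the seller pays costs through ocean freight and marine insurance to the destination port.
Seller's account: goods 346903.10 + inland to port 1362.71 + export clearance 403.74 + freight 4971.42 + insurance 484.09 = 354125.06
Buyer's account: destination terminal 920.30 + brokerage 412.48 + duty 4349.70 + delivery 169.73 = 5852.21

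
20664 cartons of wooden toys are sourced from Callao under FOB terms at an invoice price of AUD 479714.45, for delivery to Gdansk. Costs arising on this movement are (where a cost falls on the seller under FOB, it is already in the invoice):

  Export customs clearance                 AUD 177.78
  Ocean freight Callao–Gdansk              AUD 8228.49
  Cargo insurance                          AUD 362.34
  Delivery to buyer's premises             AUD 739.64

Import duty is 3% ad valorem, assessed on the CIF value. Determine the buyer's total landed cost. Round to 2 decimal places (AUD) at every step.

Total landed cost: AUD 503694.08

FOB: the seller bears costs until goods are on board at the origin port; the buyer bears freight, insurance and all costs thereafter.
Already in the invoice (seller's account under FOB): export clearance — exclude.
CIF value = FOB price + freight + insurance = 479714.45 + 8228.49 + 362.34 = 488305.28
Import duty = 488305.28 × 3% = 14649.16
Buyer bears: freight 8228.49 + insurance 362.34 + delivery 739.64 + duty 14649.16 = 23979.63
Landed cost = invoice 479714.45 + 23979.63 = 503694.08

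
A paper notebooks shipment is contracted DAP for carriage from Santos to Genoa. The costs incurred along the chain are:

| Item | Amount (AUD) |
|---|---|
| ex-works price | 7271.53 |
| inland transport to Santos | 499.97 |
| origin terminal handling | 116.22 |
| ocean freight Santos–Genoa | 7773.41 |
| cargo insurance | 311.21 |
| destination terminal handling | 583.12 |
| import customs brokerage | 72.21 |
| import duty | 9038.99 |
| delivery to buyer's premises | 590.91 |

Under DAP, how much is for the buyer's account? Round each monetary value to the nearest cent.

Buyer's account: AUD 9111.20

DAP: the seller bears all costs to the named destination except import duty and clearance.
Seller's account: goods 7271.53 + inland to port 499.97 + origin terminal 116.22 + freight 7773.41 + insurance 311.21 + destination terminal 583.12 + delivery 590.91 = 17146.37
Buyer's account: brokerage 72.21 + duty 9038.99 = 9111.20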